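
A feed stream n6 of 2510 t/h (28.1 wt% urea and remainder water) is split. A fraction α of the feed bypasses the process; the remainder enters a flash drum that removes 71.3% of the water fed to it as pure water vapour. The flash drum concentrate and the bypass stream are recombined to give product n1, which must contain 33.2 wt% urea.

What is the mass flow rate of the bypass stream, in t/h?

All 2510×0.281 = 705.31 t/h of urea reaches n1, so n1 = 705.31/0.332 = 2124.4 t/h and vapour = 385.57 t/h.
The evaporator receives (1−α)·2510 of feed at 0.719 water and removes 0.713 of that water:
0.713×0.719×(1−α)×2510 = 385.57
(1−α) = 385.57/1286.7 = 0.2996;  α = 0.7004.
Bypass flow = 0.7004×2510 = 1757.9 t/h.

1758 t/h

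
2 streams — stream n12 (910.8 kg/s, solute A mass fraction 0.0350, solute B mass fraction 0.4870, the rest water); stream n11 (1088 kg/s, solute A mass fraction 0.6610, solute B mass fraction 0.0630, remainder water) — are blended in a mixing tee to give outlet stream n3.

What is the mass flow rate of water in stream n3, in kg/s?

735.7 kg/s

water out = water in = 910.8×0.478 + 1088×0.276 = 735.65 kg/s.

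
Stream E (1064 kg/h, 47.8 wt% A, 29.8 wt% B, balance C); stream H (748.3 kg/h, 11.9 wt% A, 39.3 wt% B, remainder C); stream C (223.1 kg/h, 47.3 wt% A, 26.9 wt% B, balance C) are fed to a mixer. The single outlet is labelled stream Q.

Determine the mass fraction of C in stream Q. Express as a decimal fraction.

0.3248

Total flow out = 1064 + 748.3 + 223.1 = 2035.4 kg/h.
C in = 1064×0.224 + 748.3×0.488 + 223.1×0.258 = 661.07 kg/h.
C mass fraction in Q = 661.07/2035.4 = 0.3248.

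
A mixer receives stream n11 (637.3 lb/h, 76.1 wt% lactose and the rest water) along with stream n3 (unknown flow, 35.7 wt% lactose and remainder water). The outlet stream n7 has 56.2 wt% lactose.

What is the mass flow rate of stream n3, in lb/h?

Let n3 be the unknown flow. Total out = 637.3 + n3.
lactose balance: 484.99 + 0.357·n3 = 0.562·(637.3 + n3)
(0.357 − 0.562)·n3 = 0.562×637.3 − 484.99 = -126.82
n3 = -126.82 / -0.205 = 618.65 lb/h

618.6 lb/h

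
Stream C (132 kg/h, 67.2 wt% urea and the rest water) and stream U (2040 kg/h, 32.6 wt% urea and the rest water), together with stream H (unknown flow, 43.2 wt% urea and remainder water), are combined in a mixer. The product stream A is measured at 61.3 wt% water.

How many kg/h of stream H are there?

1929 kg/h

Let H be the unknown flow. Total out = 2172 + H.
water balance: 1418.3 + 0.568·H = 0.613·(2172 + H)
(0.568 − 0.613)·H = 0.613×2172 − 1418.3 = -86.82
H = -86.82 / -0.045 = 1929.3 kg/h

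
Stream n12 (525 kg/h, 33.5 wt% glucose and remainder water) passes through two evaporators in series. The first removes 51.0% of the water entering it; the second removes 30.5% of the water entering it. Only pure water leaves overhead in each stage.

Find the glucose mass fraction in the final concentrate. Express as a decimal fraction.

0.597

water in feed = 525×0.665 = 349.12 kg/h.
After stage 1: water left = (1−0.510)×349.12 = 171.07; stream total = 346.95 kg/h.
After stage 2: water left = (1−0.305)×171.07 = 118.89; final concentrate = 294.77 kg/h.
glucose fraction = 175.88/294.77 = 0.597.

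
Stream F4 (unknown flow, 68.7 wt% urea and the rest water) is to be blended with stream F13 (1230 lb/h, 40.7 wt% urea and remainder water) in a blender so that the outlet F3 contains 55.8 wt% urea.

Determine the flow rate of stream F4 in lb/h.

Let F4 be the unknown flow. Total out = 1230 + F4.
urea balance: 500.61 + 0.687·F4 = 0.558·(1230 + F4)
(0.687 − 0.558)·F4 = 0.558×1230 − 500.61 = 185.73
F4 = 185.73 / 0.129 = 1439.8 lb/h

1440 lb/h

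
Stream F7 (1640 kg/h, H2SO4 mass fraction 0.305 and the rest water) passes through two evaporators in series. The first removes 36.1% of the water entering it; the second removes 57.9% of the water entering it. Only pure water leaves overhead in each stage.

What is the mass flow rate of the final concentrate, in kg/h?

806.8 kg/h

water in feed = 1640×0.695 = 1139.8 kg/h.
After stage 1: water left = (1−0.361)×1139.8 = 728.33; stream total = 1228.5 kg/h.
After stage 2: water left = (1−0.579)×728.33 = 306.63; final concentrate = 806.83 kg/h.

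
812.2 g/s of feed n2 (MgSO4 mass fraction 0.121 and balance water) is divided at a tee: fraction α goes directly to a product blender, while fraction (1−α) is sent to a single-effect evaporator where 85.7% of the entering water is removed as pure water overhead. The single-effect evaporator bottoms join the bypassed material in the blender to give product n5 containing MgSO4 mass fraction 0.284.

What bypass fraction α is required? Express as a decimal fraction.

0.238

All 812.2×0.121 = 98.276 g/s of MgSO4 reaches n5, so n5 = 98.276/0.284 = 346.04 g/s and vapour = 466.16 g/s.
The evaporator receives (1−α)·812.2 of feed at 0.879 water and removes 0.857 of that water:
0.857×0.879×(1−α)×812.2 = 466.16
(1−α) = 466.16/611.83 = 0.7619;  α = 0.2381.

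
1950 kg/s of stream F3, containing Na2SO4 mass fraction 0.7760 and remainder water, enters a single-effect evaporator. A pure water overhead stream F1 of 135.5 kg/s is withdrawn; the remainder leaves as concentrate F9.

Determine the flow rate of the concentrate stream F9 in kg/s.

1814 kg/s

Concentrate = 1950 − 135.5 = 1814.5 kg/s.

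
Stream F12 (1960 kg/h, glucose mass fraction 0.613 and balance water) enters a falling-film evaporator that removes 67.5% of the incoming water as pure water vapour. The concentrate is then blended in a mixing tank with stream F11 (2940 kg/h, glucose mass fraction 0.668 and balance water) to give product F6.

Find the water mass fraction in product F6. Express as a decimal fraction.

Vapour removed = 0.675×0.387×1960 = 512 kg/h; concentrate = 1448 kg/h.
water reaching the mixer = 246.52 (from concentrate) + 2940×0.332 = 1222.6 kg/h.
Product flow = 1448 + 2940 = 4388 kg/h; water fraction = 0.279.

0.279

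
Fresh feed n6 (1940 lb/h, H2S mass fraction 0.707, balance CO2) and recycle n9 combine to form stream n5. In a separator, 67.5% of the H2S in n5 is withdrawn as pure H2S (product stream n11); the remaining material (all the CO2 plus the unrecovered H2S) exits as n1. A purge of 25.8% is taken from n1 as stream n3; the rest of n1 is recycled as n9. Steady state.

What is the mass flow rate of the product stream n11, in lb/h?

H2S in n5: m_A = 1940×0.707 + (1−0.258)·(1−0.675)·m_A, so m_A = 1371.6/0.7589 = 1807.4 lb/h.
Product n11 = 0.675×1807.4 = 1220 lb/h.

1220 lb/h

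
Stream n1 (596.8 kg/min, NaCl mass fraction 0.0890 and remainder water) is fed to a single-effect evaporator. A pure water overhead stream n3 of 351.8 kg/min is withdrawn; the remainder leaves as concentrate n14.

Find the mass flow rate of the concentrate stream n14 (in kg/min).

Concentrate = 596.8 − 351.8 = 245 kg/min.

245 kg/min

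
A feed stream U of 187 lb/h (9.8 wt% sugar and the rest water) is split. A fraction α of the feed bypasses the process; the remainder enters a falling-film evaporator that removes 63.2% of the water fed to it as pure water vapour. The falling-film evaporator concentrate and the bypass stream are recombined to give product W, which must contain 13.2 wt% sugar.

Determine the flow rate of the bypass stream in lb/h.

All 187×0.098 = 18.326 lb/h of sugar reaches W, so W = 18.326/0.132 = 138.83 lb/h and vapour = 48.167 lb/h.
The evaporator receives (1−α)·187 of feed at 0.902 water and removes 0.632 of that water:
0.632×0.902×(1−α)×187 = 48.167
(1−α) = 48.167/106.6 = 0.4518;  α = 0.5482.
Bypass flow = 0.5482×187 = 102.51 lb/h.

102.5 lb/h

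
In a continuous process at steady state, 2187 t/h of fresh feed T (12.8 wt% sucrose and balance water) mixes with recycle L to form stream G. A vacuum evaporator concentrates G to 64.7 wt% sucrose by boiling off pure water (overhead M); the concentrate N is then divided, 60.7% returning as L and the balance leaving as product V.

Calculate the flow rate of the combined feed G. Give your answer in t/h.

Overall sucrose balance (none leaves overhead): sucrose in fresh feed = sucrose in product, i.e. 2187×0.128 = (1−0.607)·N·0.647.
N = 279.94/(0.647×0.393) = 1100.9 t/h.
Recycle L = 0.607×1100.9 = 668.27 t/h.
Combined feed G = 2187 + 668.27 = 2855.3 t/h.

2855 t/h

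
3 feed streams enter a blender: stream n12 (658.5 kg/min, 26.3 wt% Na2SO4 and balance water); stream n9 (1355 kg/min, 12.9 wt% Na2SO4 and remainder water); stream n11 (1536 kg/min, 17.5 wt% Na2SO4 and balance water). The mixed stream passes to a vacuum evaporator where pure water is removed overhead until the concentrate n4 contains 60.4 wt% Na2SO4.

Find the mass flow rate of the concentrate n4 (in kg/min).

1021 kg/min

Na2SO4 entering = 658.5×0.263 + 1355×0.129 + 1536×0.175 = 616.78 kg/min.
All Na2SO4 reports to n4, so n4 = 616.78/0.604 = 1021.2 kg/min.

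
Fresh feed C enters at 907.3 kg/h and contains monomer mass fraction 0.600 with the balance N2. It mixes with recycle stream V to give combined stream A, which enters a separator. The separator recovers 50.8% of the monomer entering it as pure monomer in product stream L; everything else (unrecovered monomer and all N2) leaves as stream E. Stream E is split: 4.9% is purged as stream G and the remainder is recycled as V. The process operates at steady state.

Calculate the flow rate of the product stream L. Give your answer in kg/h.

monomer in A: m_A = 907.3×0.600 + (1−0.049)·(1−0.508)·m_A, so m_A = 544.38/0.5321 = 1023.1 kg/h.
Product L = 0.508×1023.1 = 519.72 kg/h.

519.7 kg/h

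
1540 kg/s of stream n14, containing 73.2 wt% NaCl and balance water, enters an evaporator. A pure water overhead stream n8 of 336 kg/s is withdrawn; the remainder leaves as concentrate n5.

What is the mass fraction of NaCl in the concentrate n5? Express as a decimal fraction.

NaCl is not removed: 1540×0.732 = 1127.3 kg/s of NaCl enters n5.
Concentrate = 1540 − 336 = 1204 kg/s.
Mass fraction = 1127.3/1204 = 0.936.

0.936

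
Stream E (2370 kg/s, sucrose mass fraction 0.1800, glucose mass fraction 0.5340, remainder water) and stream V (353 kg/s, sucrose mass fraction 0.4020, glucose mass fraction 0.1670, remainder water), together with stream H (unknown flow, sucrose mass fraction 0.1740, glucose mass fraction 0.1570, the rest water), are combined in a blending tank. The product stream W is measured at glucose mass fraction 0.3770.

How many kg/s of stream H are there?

1354 kg/s

Let H be the unknown flow. Total out = 2723 + H.
glucose balance: 1324.5 + 0.157·H = 0.377·(2723 + H)
(0.157 − 0.377)·H = 0.377×2723 − 1324.5 = -297.96
H = -297.96 / -0.220 = 1354.4 kg/s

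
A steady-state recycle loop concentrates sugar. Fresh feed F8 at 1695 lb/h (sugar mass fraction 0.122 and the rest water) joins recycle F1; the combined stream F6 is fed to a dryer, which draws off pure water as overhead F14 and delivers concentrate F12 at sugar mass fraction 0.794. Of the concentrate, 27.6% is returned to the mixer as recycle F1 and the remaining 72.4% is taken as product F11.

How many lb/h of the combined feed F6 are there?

1794 lb/h

Overall sugar balance (none leaves overhead): sugar in fresh feed = sugar in product, i.e. 1695×0.122 = (1−0.276)·F12·0.794.
F12 = 206.79/(0.794×0.724) = 359.72 lb/h.
Recycle F1 = 0.276×359.72 = 99.284 lb/h.
Combined feed F6 = 1695 + 99.284 = 1794.3 lb/h.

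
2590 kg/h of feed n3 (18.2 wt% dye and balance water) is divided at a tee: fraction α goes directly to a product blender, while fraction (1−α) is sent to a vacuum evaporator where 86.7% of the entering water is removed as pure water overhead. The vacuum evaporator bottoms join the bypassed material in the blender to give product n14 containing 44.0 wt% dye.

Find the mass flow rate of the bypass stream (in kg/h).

All 2590×0.182 = 471.38 kg/h of dye reaches n14, so n14 = 471.38/0.440 = 1071.3 kg/h and vapour = 1518.7 kg/h.
The evaporator receives (1−α)·2590 of feed at 0.818 water and removes 0.867 of that water:
0.867×0.818×(1−α)×2590 = 1518.7
(1−α) = 1518.7/1836.8 = 0.8268;  α = 0.1732.
Bypass flow = 0.1732×2590 = 448.62 kg/h.

448.6 kg/h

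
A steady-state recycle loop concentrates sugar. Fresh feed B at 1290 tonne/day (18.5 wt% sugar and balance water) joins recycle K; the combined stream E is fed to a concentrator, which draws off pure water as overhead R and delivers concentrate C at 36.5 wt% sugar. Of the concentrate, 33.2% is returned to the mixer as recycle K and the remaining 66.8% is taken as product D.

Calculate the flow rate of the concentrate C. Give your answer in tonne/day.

978.8 tonne/day

Overall sugar balance (none leaves overhead): sugar in fresh feed = sugar in product, i.e. 1290×0.185 = (1−0.332)·C·0.365.
C = 238.65/(0.365×0.668) = 978.8 tonne/day.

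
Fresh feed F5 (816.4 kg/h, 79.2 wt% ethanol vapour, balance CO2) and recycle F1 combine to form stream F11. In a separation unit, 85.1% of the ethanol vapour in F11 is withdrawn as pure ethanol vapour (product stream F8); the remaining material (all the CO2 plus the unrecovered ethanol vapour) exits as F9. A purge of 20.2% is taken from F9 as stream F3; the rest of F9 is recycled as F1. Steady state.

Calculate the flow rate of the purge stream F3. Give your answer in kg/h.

191.9 kg/h

CO2 enters only via F5 and leaves only via the purge: 816.4×0.208 = 0.202×(CO2 in F9), and the separation unit passes all CO2, so CO2 in F11 = CO2 in F9 = 840.65 kg/h.
ethanol vapour in F11: m_A = 816.4×0.792 + (1−0.202)·(1−0.851)·m_A, so m_A = 646.59/0.8811 = 733.84 kg/h.
F9 = (1−0.851)×733.84 + 840.65 = 949.99 kg/h.
Purge F3 = 0.202×949.99 = 191.9 kg/h.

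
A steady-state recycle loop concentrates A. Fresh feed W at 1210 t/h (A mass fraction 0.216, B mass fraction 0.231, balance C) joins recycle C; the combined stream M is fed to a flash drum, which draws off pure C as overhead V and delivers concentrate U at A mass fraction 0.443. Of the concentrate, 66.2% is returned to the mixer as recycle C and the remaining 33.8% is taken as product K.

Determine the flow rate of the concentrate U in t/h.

Overall A balance (none leaves overhead): A in fresh feed = A in product, i.e. 1210×0.216 = (1−0.662)·U·0.443.
U = 261.36/(0.443×0.338) = 1745.5 t/h.

1745 t/h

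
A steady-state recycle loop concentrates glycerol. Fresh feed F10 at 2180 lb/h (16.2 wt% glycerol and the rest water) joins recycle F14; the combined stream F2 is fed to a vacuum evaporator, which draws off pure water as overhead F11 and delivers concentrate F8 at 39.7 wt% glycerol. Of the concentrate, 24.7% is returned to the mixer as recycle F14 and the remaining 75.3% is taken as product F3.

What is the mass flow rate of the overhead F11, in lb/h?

1290 lb/h

Overall glycerol balance (none leaves overhead): glycerol in fresh feed = glycerol in product, i.e. 2180×0.162 = (1−0.247)·F8·0.397.
F8 = 353.16/(0.397×0.753) = 1181.4 lb/h.
Recycle F14 = 0.247×1181.4 = 291.8 lb/h.
Combined feed F2 = 2180 + 291.8 = 2471.8 lb/h.
Overhead F11 = F2 − F8 = 2471.8 − 1181.4 = 1290.4 lb/h.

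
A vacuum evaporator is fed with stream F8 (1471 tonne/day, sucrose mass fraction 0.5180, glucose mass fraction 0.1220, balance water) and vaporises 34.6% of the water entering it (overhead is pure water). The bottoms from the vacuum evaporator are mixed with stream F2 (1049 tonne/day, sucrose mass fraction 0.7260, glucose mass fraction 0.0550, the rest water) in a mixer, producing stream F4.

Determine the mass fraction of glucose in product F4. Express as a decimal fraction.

0.1015

Vapour removed = 0.346×0.360×1471 = 183.23 tonne/day; concentrate = 1287.8 tonne/day.
glucose reaching the mixer = 179.46 (from concentrate) + 1049×0.055 = 237.16 tonne/day.
Product flow = 1287.8 + 1049 = 2336.8 tonne/day; glucose fraction = 0.1015.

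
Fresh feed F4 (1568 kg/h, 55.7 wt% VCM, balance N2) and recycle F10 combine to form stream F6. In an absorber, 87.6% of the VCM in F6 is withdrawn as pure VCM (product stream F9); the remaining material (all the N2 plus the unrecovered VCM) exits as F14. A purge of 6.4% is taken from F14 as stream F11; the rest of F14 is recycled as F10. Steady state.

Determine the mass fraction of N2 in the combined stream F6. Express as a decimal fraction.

N2 enters only via F4 and leaves only via the purge: 1568×0.443 = 0.064×(N2 in F14), and the absorber passes all N2, so N2 in F6 = N2 in F14 = 10854 kg/h.
VCM in F6: m_A = 1568×0.557 + (1−0.064)·(1−0.876)·m_A, so m_A = 873.38/0.8839 = 988.05 kg/h.
F6 = 988.05 + 10854 = 11842 kg/h.
N2 fraction in F6 = 10854/11842 = 0.917.

0.917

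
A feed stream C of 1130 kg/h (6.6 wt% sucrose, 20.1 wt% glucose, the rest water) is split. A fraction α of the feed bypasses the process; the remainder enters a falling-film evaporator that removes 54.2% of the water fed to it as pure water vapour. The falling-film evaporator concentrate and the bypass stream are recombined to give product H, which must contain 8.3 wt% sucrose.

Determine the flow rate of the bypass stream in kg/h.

All 1130×0.066 = 74.58 kg/h of sucrose reaches H, so H = 74.58/0.083 = 898.55 kg/h and vapour = 231.45 kg/h.
The evaporator receives (1−α)·1130 of feed at 0.733 water and removes 0.542 of that water:
0.542×0.733×(1−α)×1130 = 231.45
(1−α) = 231.45/448.93 = 0.5155;  α = 0.4845.
Bypass flow = 0.4845×1130 = 547.43 kg/h.

547.4 kg/h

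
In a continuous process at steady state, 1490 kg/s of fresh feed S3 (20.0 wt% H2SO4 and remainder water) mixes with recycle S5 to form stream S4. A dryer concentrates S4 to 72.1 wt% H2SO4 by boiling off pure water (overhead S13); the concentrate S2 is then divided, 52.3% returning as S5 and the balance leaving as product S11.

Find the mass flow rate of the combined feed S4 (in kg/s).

Overall H2SO4 balance (none leaves overhead): H2SO4 in fresh feed = H2SO4 in product, i.e. 1490×0.200 = (1−0.523)·S2·0.721.
S2 = 298/(0.721×0.477) = 866.49 kg/s.
Recycle S5 = 0.523×866.49 = 453.17 kg/s.
Combined feed S4 = 1490 + 453.17 = 1943.2 kg/s.

1943 kg/s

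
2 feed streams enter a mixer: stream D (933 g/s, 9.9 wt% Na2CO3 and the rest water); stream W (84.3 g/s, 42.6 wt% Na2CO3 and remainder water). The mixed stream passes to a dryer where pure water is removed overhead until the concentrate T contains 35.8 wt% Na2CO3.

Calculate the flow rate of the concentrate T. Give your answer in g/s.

358.3 g/s

Na2CO3 entering = 933×0.099 + 84.3×0.426 = 128.28 g/s.
All Na2CO3 reports to T, so T = 128.28/0.358 = 358.32 g/s.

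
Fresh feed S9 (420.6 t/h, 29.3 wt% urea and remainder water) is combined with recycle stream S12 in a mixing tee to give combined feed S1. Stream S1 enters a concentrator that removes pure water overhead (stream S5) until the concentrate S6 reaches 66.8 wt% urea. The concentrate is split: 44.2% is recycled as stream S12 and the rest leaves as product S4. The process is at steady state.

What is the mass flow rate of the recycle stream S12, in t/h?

Overall urea balance (none leaves overhead): urea in fresh feed = urea in product, i.e. 420.6×0.293 = (1−0.442)·S6·0.668.
S6 = 123.24/(0.668×0.558) = 330.62 t/h.
Recycle S12 = 0.442×330.62 = 146.13 t/h.

146.1 t/h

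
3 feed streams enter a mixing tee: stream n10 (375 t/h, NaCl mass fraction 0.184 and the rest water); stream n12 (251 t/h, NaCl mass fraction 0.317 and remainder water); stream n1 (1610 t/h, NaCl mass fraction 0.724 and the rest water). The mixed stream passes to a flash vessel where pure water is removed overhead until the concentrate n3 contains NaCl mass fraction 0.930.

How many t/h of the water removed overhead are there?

NaCl entering = 375×0.184 + 251×0.317 + 1610×0.724 = 1314.2 t/h.
All NaCl reports to n3, so n3 = 1314.2/0.930 = 1413.1 t/h.
Total feed = 2236 t/h; overhead = 2236 − 1413.1 = 822.87 t/h.

822.9 t/h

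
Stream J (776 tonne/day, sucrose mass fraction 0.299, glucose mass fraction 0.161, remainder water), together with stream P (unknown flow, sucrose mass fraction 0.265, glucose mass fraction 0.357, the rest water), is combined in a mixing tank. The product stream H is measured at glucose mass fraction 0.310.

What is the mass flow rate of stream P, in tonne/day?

2460 tonne/day

Let P be the unknown flow. Total out = 776 + P.
glucose balance: 124.94 + 0.357·P = 0.310·(776 + P)
(0.357 − 0.310)·P = 0.310×776 − 124.94 = 115.62
P = 115.62 / 0.047 = 2460.1 tonne/day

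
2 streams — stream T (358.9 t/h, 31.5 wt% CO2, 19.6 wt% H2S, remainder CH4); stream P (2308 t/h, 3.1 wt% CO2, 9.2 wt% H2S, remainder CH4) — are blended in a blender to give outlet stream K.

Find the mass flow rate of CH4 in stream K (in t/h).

CH4 out = CH4 in = 358.9×0.489 + 2308×0.877 = 2199.6 t/h.

2200 t/h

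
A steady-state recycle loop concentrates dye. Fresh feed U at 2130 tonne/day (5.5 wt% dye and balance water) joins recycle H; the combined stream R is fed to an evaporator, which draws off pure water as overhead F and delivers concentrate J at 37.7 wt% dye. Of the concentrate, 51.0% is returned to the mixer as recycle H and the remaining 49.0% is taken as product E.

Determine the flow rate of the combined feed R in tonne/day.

2453 tonne/day

Overall dye balance (none leaves overhead): dye in fresh feed = dye in product, i.e. 2130×0.055 = (1−0.510)·J·0.377.
J = 117.15/(0.377×0.490) = 634.17 tonne/day.
Recycle H = 0.510×634.17 = 323.43 tonne/day.
Combined feed R = 2130 + 323.43 = 2453.4 tonne/day.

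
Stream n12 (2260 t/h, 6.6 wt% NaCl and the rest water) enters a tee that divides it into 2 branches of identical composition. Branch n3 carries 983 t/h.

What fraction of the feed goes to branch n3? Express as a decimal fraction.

Fraction to n3 = 983/2260 = 0.4350.

0.435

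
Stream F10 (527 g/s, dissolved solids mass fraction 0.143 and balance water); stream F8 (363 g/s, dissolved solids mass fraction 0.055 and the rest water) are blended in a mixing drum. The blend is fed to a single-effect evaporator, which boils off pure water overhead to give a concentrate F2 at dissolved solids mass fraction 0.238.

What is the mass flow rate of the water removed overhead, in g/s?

dissolved solids entering = 527×0.143 + 363×0.055 = 95.326 g/s.
All dissolved solids reports to F2, so F2 = 95.326/0.238 = 400.53 g/s.
Total feed = 890 g/s; overhead = 890 − 400.53 = 489.47 g/s.

489.5 g/s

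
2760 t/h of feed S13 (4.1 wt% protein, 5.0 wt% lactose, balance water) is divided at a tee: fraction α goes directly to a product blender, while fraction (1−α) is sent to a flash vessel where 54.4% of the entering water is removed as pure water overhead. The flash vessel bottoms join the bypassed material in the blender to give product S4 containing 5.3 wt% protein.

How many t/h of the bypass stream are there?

All 2760×0.041 = 113.16 t/h of protein reaches S4, so S4 = 113.16/0.053 = 2135.1 t/h and vapour = 624.91 t/h.
The evaporator receives (1−α)·2760 of feed at 0.909 water and removes 0.544 of that water:
0.544×0.909×(1−α)×2760 = 624.91
(1−α) = 624.91/1364.8 = 0.4579;  α = 0.5421.
Bypass flow = 0.5421×2760 = 1496.3 t/h.

1496 t/h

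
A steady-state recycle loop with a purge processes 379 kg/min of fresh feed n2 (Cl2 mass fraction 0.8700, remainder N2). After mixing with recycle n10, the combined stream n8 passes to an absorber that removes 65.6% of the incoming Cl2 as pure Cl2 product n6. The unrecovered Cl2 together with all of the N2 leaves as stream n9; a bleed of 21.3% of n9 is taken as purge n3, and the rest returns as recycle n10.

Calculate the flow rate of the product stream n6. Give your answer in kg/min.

Cl2 in n8: m_A = 379×0.870 + (1−0.213)·(1−0.656)·m_A, so m_A = 329.73/0.7293 = 452.14 kg/min.
Product n6 = 0.656×452.14 = 296.6 kg/min.

296.6 kg/min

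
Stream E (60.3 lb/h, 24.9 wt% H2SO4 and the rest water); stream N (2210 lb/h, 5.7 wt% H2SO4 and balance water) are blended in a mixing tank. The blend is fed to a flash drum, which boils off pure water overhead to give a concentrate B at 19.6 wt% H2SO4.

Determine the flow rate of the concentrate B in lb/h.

H2SO4 entering = 60.3×0.249 + 2210×0.057 = 140.98 lb/h.
All H2SO4 reports to B, so B = 140.98/0.196 = 719.31 lb/h.

719.3 lb/h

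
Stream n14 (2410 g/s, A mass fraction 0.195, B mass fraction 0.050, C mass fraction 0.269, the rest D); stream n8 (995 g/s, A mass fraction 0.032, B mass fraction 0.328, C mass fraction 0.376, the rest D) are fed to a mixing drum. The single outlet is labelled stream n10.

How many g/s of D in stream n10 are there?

D out = D in = 2410×0.486 + 995×0.264 = 1433.9 g/s.

1434 g/s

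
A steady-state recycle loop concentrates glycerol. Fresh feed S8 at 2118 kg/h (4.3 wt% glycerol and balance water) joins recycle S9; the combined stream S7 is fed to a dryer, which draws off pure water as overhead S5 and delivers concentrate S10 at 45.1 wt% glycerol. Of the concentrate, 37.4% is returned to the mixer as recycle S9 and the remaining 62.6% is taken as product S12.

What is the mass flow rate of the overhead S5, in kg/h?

1916 kg/h

Overall glycerol balance (none leaves overhead): glycerol in fresh feed = glycerol in product, i.e. 2118×0.043 = (1−0.374)·S10·0.451.
S10 = 91.074/(0.451×0.626) = 322.58 kg/h.
Recycle S9 = 0.374×322.58 = 120.65 kg/h.
Combined feed S7 = 2118 + 120.65 = 2238.6 kg/h.
Overhead S5 = S7 − S10 = 2238.6 − 322.58 = 1916.1 kg/h.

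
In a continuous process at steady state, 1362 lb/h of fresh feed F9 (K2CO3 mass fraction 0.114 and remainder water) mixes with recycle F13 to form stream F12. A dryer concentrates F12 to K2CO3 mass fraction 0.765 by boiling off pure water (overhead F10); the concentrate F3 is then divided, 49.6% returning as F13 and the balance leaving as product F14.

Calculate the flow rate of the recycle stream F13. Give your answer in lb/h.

Overall K2CO3 balance (none leaves overhead): K2CO3 in fresh feed = K2CO3 in product, i.e. 1362×0.114 = (1−0.496)·F3·0.765.
F3 = 155.27/(0.765×0.504) = 402.71 lb/h.
Recycle F13 = 0.496×402.71 = 199.74 lb/h.

199.7 lb/h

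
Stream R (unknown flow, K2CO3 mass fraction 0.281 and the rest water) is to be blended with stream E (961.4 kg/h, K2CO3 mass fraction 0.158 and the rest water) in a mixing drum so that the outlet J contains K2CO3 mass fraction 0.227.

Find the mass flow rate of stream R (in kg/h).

Let R be the unknown flow. Total out = 961.4 + R.
K2CO3 balance: 151.9 + 0.281·R = 0.227·(961.4 + R)
(0.281 − 0.227)·R = 0.227×961.4 − 151.9 = 66.337
R = 66.337 / 0.054 = 1228.5 kg/h

1228 kg/h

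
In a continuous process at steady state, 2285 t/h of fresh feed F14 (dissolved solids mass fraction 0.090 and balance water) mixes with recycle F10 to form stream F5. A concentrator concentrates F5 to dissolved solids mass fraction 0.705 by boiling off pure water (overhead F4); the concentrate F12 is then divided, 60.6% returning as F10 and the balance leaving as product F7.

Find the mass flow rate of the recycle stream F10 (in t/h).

Overall dissolved solids balance (none leaves overhead): dissolved solids in fresh feed = dissolved solids in product, i.e. 2285×0.090 = (1−0.606)·F12·0.705.
F12 = 205.65/(0.705×0.394) = 740.36 t/h.
Recycle F10 = 0.606×740.36 = 448.66 t/h.

448.7 t/h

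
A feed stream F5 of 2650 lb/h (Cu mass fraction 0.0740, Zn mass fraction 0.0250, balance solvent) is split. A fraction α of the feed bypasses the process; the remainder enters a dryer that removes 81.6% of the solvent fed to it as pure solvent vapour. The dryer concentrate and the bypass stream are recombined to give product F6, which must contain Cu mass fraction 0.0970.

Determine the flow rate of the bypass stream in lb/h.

1795 lb/h

All 2650×0.074 = 196.1 lb/h of Cu reaches F6, so F6 = 196.1/0.097 = 2021.6 lb/h and vapour = 628.35 lb/h.
The evaporator receives (1−α)·2650 of feed at 0.901 solvent and removes 0.816 of that solvent:
0.816×0.901×(1−α)×2650 = 628.35
(1−α) = 628.35/1948.3 = 0.3225;  α = 0.6775.
Bypass flow = 0.6775×2650 = 1795.4 lb/h.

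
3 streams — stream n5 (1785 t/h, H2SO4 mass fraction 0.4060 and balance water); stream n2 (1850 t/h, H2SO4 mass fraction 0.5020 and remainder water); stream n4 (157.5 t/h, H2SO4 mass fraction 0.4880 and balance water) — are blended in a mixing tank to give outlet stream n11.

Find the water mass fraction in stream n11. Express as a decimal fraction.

Total flow out = 1785 + 1850 + 157.5 = 3792.5 t/h.
water in = 1785×0.594 + 1850×0.498 + 157.5×0.512 = 2062.2 t/h.
water mass fraction in n11 = 2062.2/3792.5 = 0.5438.

0.5438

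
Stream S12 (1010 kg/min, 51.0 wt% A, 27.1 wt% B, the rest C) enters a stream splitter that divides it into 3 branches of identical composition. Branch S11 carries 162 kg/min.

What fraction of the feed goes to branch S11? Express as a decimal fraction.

0.160

Fraction to S11 = 162/1010 = 0.1604.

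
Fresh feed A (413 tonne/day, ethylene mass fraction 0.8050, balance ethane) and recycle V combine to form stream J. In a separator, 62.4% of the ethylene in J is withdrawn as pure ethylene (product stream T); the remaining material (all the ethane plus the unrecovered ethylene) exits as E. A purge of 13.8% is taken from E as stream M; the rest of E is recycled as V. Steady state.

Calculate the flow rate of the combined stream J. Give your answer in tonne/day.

ethane enters only via A and leaves only via the purge: 413×0.195 = 0.138×(ethane in E), and the separator passes all ethane, so ethane in J = ethane in E = 583.59 tonne/day.
ethylene in J: m_A = 413×0.805 + (1−0.138)·(1−0.624)·m_A, so m_A = 332.47/0.6759 = 491.89 tonne/day.
J = 491.89 + 583.59 = 1075.5 tonne/day.

1075 tonne/day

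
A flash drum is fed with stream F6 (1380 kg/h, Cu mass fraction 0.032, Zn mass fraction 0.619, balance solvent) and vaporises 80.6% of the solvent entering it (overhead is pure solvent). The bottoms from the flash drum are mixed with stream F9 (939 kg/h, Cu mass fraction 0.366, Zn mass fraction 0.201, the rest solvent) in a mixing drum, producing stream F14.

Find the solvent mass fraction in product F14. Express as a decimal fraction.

Vapour removed = 0.806×0.349×1380 = 388.19 kg/h; concentrate = 991.81 kg/h.
solvent reaching the mixer = 93.434 (from concentrate) + 939×0.433 = 500.02 kg/h.
Product flow = 991.81 + 939 = 1930.8 kg/h; solvent fraction = 0.259.

0.259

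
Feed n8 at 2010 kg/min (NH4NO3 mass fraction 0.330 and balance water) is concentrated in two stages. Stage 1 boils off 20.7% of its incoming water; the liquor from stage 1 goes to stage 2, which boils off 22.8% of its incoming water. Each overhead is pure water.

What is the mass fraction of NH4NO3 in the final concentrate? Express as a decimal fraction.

0.446

water in feed = 2010×0.670 = 1346.7 kg/min.
After stage 1: water left = (1−0.207)×1346.7 = 1067.9; stream total = 1731.2 kg/min.
After stage 2: water left = (1−0.228)×1067.9 = 824.44; final concentrate = 1487.7 kg/min.
NH4NO3 fraction = 663.3/1487.7 = 0.446.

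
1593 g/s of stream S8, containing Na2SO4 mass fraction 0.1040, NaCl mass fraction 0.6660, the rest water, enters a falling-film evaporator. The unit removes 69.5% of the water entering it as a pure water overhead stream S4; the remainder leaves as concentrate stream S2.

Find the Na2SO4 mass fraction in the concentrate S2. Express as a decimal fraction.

0.1238

Na2SO4 is not removed: 1593×0.104 = 165.67 g/s of Na2SO4 enters S2.
water entering = 1593×0.230 = 366.39 g/s; overhead removed = 0.695×366.39 = 254.64 g/s.
Concentrate = 1593 − 254.64 = 1338.4 g/s.
Mass fraction = 165.67/1338.4 = 0.1238.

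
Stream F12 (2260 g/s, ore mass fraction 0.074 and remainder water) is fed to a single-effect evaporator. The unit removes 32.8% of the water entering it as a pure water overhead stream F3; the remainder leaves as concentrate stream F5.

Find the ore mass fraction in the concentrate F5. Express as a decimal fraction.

0.106

ore is not removed: 2260×0.074 = 167.24 g/s of ore enters F5.
water entering = 2260×0.926 = 2092.8 g/s; overhead removed = 0.328×2092.8 = 686.43 g/s.
Concentrate = 2260 − 686.43 = 1573.6 g/s.
Mass fraction = 167.24/1573.6 = 0.106.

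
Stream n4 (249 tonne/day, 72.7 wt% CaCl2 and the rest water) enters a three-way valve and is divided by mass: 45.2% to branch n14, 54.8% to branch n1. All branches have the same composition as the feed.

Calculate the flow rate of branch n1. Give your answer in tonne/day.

Branch n1 flow = 0.548×249 = 136.45 tonne/day.

136.5 tonne/day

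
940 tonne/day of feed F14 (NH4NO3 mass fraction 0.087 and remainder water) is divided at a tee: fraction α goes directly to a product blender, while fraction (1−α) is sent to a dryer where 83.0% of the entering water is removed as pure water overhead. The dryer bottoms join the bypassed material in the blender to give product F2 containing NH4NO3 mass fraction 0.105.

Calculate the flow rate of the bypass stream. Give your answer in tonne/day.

All 940×0.087 = 81.78 tonne/day of NH4NO3 reaches F2, so F2 = 81.78/0.105 = 778.86 tonne/day and vapour = 161.14 tonne/day.
The evaporator receives (1−α)·940 of feed at 0.913 water and removes 0.830 of that water:
0.830×0.913×(1−α)×940 = 161.14
(1−α) = 161.14/712.32 = 0.2262;  α = 0.7738.
Bypass flow = 0.7738×940 = 727.35 tonne/day.

727.4 tonne/day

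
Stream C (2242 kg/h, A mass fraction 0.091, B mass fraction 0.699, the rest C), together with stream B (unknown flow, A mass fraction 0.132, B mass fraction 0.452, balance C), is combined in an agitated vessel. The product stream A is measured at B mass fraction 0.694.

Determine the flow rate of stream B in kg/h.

Let B be the unknown flow. Total out = 2242 + B.
B balance: 1567.2 + 0.452·B = 0.694·(2242 + B)
(0.452 − 0.694)·B = 0.694×2242 − 1567.2 = -11.21
B = -11.21 / -0.242 = 46.322 kg/h

46.32 kg/h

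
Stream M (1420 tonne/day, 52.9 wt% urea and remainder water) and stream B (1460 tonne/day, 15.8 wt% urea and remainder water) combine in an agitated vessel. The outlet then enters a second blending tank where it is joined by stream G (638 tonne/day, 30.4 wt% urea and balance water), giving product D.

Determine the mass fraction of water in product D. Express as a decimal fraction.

Overall, product flow = 3518 tonne/day.
water in = 1420×0.471 + 1460×0.842 + 638×0.696 = 2342.2 tonne/day.
water fraction in D = 0.666.

0.666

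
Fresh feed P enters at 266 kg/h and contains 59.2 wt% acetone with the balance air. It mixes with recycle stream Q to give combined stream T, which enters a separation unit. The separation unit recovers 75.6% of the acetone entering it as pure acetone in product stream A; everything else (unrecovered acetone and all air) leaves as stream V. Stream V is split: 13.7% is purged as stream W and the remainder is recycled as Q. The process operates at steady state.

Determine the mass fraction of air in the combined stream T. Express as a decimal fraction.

air enters only via P and leaves only via the purge: 266×0.408 = 0.137×(air in V), and the separation unit passes all air, so air in T = air in V = 792.18 kg/h.
acetone in T: m_A = 266×0.592 + (1−0.137)·(1−0.756)·m_A, so m_A = 157.47/0.7894 = 199.48 kg/h.
T = 199.48 + 792.18 = 991.65 kg/h.
air fraction in T = 792.18/991.65 = 0.7988.

0.7988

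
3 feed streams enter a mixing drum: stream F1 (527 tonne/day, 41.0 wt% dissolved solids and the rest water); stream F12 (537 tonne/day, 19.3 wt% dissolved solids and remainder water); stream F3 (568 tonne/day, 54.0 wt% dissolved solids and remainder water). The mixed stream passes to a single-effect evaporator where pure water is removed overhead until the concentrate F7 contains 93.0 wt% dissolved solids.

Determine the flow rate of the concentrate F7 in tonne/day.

673.6 tonne/day

dissolved solids entering = 527×0.410 + 537×0.193 + 568×0.540 = 626.43 tonne/day.
All dissolved solids reports to F7, so F7 = 626.43/0.930 = 673.58 tonne/day.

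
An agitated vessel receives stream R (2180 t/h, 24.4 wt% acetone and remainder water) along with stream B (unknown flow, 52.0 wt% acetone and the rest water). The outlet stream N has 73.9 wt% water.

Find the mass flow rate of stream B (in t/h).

Let B be the unknown flow. Total out = 2180 + B.
water balance: 1648.1 + 0.480·B = 0.739·(2180 + B)
(0.480 − 0.739)·B = 0.739×2180 − 1648.1 = -37.06
B = -37.06 / -0.259 = 143.09 t/h

143.1 t/h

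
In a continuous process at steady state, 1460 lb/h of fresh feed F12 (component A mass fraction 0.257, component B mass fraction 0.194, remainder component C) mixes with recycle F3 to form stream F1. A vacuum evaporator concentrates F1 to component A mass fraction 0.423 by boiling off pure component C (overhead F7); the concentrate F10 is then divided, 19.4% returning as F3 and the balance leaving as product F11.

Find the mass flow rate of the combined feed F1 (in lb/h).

1674 lb/h

Overall component A balance (none leaves overhead): component A in fresh feed = component A in product, i.e. 1460×0.257 = (1−0.194)·F10·0.423.
F10 = 375.22/(0.423×0.806) = 1100.6 lb/h.
Recycle F3 = 0.194×1100.6 = 213.51 lb/h.
Combined feed F1 = 1460 + 213.51 = 1673.5 lb/h.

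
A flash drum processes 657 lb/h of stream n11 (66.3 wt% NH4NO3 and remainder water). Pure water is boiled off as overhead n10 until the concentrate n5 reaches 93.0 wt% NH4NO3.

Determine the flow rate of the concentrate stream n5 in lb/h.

NH4NO3 is conserved: 657×0.663 = 435.59 lb/h all reports to the concentrate.
Concentrate = 435.59/(target fraction) = 468.38 lb/h.

468.4 lb/h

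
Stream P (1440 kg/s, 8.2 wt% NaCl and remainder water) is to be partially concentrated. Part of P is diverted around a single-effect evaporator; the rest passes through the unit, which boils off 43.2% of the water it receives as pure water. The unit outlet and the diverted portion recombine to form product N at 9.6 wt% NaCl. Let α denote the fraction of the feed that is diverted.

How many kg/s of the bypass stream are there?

All 1440×0.082 = 118.08 kg/s of NaCl reaches N, so N = 118.08/0.096 = 1230 kg/s and vapour = 210 kg/s.
The evaporator receives (1−α)·1440 of feed at 0.918 water and removes 0.432 of that water:
0.432×0.918×(1−α)×1440 = 210
(1−α) = 210/571.07 = 0.3677;  α = 0.6323.
Bypass flow = 0.6323×1440 = 910.47 kg/s.

910.5 kg/s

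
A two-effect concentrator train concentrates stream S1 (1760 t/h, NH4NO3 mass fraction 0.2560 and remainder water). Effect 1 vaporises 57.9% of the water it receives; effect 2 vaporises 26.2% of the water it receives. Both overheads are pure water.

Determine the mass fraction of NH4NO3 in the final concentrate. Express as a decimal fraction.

water in feed = 1760×0.744 = 1309.4 t/h.
After stage 1: water left = (1−0.579)×1309.4 = 551.27; stream total = 1001.8 t/h.
After stage 2: water left = (1−0.262)×551.27 = 406.84; final concentrate = 857.4 t/h.
NH4NO3 fraction = 450.56/857.4 = 0.5255.

0.5255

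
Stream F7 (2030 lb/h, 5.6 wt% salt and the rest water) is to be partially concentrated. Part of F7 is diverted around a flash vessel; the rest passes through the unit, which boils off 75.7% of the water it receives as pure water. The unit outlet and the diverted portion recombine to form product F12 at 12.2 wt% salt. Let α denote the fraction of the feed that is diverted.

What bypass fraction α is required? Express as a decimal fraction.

All 2030×0.056 = 113.68 lb/h of salt reaches F12, so F12 = 113.68/0.122 = 931.8 lb/h and vapour = 1098.2 lb/h.
The evaporator receives (1−α)·2030 of feed at 0.944 water and removes 0.757 of that water:
0.757×0.944×(1−α)×2030 = 1098.2
(1−α) = 1098.2/1450.7 = 0.7570;  α = 0.2430.

0.243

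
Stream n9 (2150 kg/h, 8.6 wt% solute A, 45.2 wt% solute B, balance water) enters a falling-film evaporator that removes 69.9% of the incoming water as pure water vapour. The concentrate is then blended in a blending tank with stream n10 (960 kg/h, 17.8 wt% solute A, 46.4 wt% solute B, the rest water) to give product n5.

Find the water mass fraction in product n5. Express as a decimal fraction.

0.2660

Vapour removed = 0.699×0.462×2150 = 694.32 kg/h; concentrate = 1455.7 kg/h.
water reaching the mixer = 298.98 (from concentrate) + 960×0.358 = 642.66 kg/h.
Product flow = 1455.7 + 960 = 2415.7 kg/h; water fraction = 0.2660.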